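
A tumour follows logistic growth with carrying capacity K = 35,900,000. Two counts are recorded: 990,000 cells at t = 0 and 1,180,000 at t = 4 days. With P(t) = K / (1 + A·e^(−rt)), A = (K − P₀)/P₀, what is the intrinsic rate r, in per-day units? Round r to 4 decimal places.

A = (35900000 − 990000)/990000 = 35.26263
1180000 = 35900000/(1 + 35.26263·e^(−r·4)) → e^(−4r) = (30.42373 − 1)/35.26263 = 0.834417
r = −ln(0.834417)/4 = 0.18102/4

r ≈ 0.0453 per day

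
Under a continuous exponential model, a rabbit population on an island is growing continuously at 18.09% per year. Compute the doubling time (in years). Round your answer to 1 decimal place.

doubling time = ln(2) / |r| = 0.69315 / 0.1809

doubling time ≈ 3.8 years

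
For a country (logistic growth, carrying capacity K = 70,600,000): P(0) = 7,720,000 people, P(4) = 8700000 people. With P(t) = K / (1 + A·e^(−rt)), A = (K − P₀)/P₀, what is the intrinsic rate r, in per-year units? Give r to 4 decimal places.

r ≈ 0.0338 per year

A = (70600000 − 7720000)/7720000 = 8.14508
8700000 = 70600000/(1 + 8.14508·e^(−r·4)) → e^(−4r) = (8.11494 − 1)/8.14508 = 0.873527
r = −ln(0.873527)/4 = 0.13522/4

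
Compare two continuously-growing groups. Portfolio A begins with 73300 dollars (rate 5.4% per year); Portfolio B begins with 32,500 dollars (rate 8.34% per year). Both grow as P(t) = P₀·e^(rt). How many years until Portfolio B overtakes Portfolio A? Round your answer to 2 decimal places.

73300·e^(0.054t) = 32500·e^(0.0834t)
73300/32500 = e^((0.0834 − 0.054)t) → ln(2.25538) = 0.0294·t
t = 0.81332 / 0.0294

t ≈ 27.66 years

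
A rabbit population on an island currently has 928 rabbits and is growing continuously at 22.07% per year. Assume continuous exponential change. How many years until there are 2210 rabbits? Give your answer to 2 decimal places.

2210 = 928 · e^(0.2207·t)
t = ln(2210/928) / 0.2207 = ln(2.38147) / 0.2207 = 0.86772 / 0.2207

t ≈ 3.93 years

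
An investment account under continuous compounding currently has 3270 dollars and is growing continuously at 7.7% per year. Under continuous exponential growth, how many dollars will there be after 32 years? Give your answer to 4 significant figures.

≈ 38,430 dollars

P(32) = 3270 · e^(0.077·32) = 3270 · e^(2.464)
= 3270 · 11.75172 ≈ 38428.14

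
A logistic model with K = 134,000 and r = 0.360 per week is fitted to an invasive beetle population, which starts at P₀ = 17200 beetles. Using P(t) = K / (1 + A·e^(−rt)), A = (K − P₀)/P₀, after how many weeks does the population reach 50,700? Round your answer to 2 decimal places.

t ≈ 3.94 weeks

A = (134000 − 17200)/17200 = 6.7907
50700 = 134000/(1 + 6.7907·e^(−0.36t)) → 1 + 6.7907·e^(−0.36t) = 2.643
e^(−0.36t) = 0.241948 → t = ln(4.13311)/0.36 = 1.41903/0.36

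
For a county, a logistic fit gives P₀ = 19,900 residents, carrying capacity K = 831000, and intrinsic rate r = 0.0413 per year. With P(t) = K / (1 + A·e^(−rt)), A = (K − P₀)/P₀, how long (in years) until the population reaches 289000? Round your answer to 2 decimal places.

t ≈ 74.55 years

A = (831000 − 19900)/19900 = 40.75879
289000 = 831000/(1 + 40.75879·e^(−0.0413t)) → 1 + 40.75879·e^(−0.0413t) = 2.87543
e^(−0.0413t) = 0.046013 → t = ln(21.73301)/0.0413 = 3.07883/0.0413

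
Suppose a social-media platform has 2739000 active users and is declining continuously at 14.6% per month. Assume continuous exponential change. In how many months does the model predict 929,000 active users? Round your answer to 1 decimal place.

929000 = 2739000 · e^(-0.146·t)
t = ln(929000/2739000) / -0.146 = ln(0.33917) / -0.146 = -1.08124 / -0.146

t ≈ 7.4 months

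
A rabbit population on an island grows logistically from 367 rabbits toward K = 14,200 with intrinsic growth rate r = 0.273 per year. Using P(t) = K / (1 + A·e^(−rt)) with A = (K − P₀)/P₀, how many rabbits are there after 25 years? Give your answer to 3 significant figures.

≈ 13,600 rabbits

A = (14200 − 367)/367 = 37.6921
P(25) = 14200 / (1 + 37.6921·e^(−0.273·25)) = 14200 / (1 + 37.6921·0.001086)
= 14200 / 1.04094 ≈ 13641.46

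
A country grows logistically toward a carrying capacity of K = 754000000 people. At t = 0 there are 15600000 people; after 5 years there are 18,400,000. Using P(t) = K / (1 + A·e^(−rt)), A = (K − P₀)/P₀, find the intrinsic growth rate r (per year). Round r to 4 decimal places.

r ≈ 0.0338 per year

A = (754000000 − 15600000)/15600000 = 47.33333
18400000 = 754000000/(1 + 47.33333·e^(−r·5)) → e^(−5r) = (40.97826 − 1)/47.33333 = 0.844611
r = −ln(0.844611)/5 = 0.16888/5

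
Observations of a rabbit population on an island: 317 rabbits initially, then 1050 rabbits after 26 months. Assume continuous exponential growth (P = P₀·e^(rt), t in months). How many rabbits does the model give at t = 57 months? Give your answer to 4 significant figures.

≈ 4,379 rabbits

r = ln(1050/317) / 26 ≈ 0.046063 per month
P(57) = 317 · e^(0.046063·57) = 317 · 13.81291 ≈ 4378.69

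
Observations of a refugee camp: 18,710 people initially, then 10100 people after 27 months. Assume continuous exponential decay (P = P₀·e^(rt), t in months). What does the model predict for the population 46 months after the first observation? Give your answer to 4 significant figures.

r = ln(10100/18710) / 27 ≈ -0.022834 per month
P(46) = 18710 · e^(-0.022834·46) = 18710 · 0.34981 ≈ 6544.9

≈ 6,545 people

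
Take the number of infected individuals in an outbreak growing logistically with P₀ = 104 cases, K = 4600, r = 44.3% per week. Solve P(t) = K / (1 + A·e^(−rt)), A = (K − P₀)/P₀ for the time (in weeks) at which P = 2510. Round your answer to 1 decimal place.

t ≈ 8.9 weeks

A = (4600 − 104)/104 = 43.23077
2510 = 4600/(1 + 43.23077·e^(−0.443t)) → 1 + 43.23077·e^(−0.443t) = 1.83267
e^(−0.443t) = 0.019261 → t = ln(51.91829)/0.443 = 3.94967/0.443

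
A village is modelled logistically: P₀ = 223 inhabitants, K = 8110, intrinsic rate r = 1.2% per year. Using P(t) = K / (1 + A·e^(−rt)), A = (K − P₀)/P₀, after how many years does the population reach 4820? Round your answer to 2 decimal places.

t ≈ 328.97 years

A = (8110 − 223)/223 = 35.36771
4820 = 8110/(1 + 35.36771·e^(−0.012t)) → 1 + 35.36771·e^(−0.012t) = 1.68257
e^(−0.012t) = 0.019299 → t = ln(51.81531)/0.012 = 3.94769/0.012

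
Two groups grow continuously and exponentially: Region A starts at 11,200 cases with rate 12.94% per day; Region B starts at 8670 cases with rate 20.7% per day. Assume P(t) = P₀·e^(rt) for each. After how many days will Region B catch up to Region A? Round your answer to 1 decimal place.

t ≈ 3.3 days

11200·e^(0.1294t) = 8670·e^(0.207t)
11200/8670 = e^((0.207 − 0.1294)t) → ln(1.29181) = 0.0776·t
t = 0.25604 / 0.0776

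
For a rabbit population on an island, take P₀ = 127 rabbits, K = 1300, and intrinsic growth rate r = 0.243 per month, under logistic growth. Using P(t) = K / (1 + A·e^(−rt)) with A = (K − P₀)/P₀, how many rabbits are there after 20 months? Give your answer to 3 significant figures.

A = (1300 − 127)/127 = 9.23622
P(20) = 1300 / (1 + 9.23622·e^(−0.243·20)) = 1300 / (1 + 9.23622·0.00775)
= 1300 / 1.07159 ≈ 1213.16

≈ 1,210 rabbits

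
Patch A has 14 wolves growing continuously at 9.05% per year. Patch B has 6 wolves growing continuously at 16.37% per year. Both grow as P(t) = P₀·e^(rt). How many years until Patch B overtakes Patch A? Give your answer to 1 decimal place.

t ≈ 11.6 years

14·e^(0.0905t) = 6·e^(0.1637t)
14/6 = e^((0.1637 − 0.0905)t) → ln(2.33333) = 0.0732·t
t = 0.8473 / 0.0732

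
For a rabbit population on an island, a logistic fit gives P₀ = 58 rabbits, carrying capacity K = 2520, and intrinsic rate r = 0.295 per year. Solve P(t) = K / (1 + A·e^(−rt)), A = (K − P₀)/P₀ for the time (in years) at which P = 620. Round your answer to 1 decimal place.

A = (2520 − 58)/58 = 42.44828
620 = 2520/(1 + 42.44828·e^(−0.295t)) → 1 + 42.44828·e^(−0.295t) = 4.06452
e^(−0.295t) = 0.072194 → t = ln(13.85154)/0.295 = 2.6284/0.295

t ≈ 8.9 years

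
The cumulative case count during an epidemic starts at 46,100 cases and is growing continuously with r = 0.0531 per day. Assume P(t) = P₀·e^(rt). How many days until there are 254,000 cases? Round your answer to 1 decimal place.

t ≈ 32.1 days

254000 = 46100 · e^(0.0531·t)
t = ln(254000/46100) / 0.0531 = ln(5.50976) / 0.0531 = 1.70652 / 0.0531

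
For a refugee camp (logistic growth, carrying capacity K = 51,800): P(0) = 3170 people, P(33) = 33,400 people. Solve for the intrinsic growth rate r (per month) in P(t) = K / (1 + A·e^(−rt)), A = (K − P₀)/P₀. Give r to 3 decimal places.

r ≈ 0.101 per month

A = (51800 − 3170)/3170 = 15.34069
33400 = 51800/(1 + 15.34069·e^(−r·33)) → e^(−33r) = (1.5509 − 1)/15.34069 = 0.035911
r = −ln(0.035911)/33 = 3.32671/33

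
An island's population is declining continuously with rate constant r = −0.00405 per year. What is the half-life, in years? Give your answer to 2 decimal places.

half-life = ln(2) / |r| = 0.69315 / 0.00405

half-life ≈ 171.15 years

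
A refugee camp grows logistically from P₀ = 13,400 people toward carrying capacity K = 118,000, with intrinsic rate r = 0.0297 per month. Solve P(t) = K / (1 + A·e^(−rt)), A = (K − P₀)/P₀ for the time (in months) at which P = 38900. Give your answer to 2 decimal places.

A = (118000 − 13400)/13400 = 7.80597
38900 = 118000/(1 + 7.80597·e^(−0.0297t)) → 1 + 7.80597·e^(−0.0297t) = 3.03342
e^(−0.0297t) = 0.260495 → t = ln(3.83884)/0.0297 = 1.34517/0.0297

t ≈ 45.29 months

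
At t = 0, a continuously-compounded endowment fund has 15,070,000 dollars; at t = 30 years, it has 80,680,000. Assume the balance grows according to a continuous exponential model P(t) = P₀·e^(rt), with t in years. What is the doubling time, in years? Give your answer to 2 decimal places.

doubling time ≈ 12.39 years

r = ln(80680000/15070000) / 30 = ln(5.35368) / 30 ≈ 0.055926 per year
doubling time = ln 2 / |r| = 0.69315 / 0.055926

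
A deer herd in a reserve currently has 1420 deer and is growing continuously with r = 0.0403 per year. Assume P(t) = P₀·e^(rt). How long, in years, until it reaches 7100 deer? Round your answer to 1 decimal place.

7100 = 1420 · e^(0.0403·t)
t = ln(7100/1420) / 0.0403 = ln(5) / 0.0403 = 1.60944 / 0.0403

t ≈ 39.9 years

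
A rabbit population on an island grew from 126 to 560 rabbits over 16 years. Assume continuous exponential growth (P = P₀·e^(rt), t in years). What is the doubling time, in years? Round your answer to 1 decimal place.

r = ln(560/126) / 16 = ln(4.44444) / 16 ≈ 0.093228 per year
doubling time = ln 2 / |r| = 0.69315 / 0.093228

doubling time ≈ 7.4 years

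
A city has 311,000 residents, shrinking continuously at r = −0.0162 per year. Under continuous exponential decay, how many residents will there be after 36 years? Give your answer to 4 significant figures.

≈ 173,600 residents

P(36) = 311000 · e^(-0.0162·36) = 311000 · e^(-0.5832)
= 311000 · 0.55811 ≈ 173572.07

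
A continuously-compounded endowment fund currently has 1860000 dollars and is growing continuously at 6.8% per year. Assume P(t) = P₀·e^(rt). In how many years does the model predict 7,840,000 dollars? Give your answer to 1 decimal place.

t ≈ 21.2 years

7840000 = 1860000 · e^(0.068·t)
t = ln(7840000/1860000) / 0.068 = ln(4.21505) / 0.068 = 1.43866 / 0.068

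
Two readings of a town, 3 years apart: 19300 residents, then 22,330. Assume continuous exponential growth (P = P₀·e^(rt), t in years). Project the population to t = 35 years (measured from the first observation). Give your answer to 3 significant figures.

r = ln(22330/19300) / 3 ≈ 0.048609 per year
P(35) = 19300 · e^(0.048609·35) = 19300 · 5.48108 ≈ 105784.93

≈ 106,000 residents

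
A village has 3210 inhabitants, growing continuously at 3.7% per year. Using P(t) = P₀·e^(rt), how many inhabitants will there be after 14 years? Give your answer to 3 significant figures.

P(14) = 3210 · e^(0.037·14) = 3210 · e^(0.518)
= 3210 · 1.67867 ≈ 5388.52

≈ 5,390 inhabitants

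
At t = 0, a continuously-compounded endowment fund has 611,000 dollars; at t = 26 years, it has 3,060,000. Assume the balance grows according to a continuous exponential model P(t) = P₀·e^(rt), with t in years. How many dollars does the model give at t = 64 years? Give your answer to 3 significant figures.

≈ 32,200,000 dollars

r = ln(3060000/611000) / 26 ≈ 0.061964 per year
P(64) = 611000 · e^(0.061964·64) = 611000 · 52.75817 ≈ 32235244.85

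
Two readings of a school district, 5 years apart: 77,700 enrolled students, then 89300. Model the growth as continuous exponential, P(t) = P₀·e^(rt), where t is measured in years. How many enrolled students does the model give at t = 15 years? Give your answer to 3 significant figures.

r = ln(89300/77700) / 5 ≈ 0.027829 per year
P(15) = 77700 · e^(0.027829·15) = 77700 · 1.51807 ≈ 117953.91

≈ 118,000 enrolled students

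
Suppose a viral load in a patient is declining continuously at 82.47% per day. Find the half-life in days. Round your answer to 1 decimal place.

half-life = ln(2) / |r| = 0.69315 / 0.8247

half-life ≈ 0.8 days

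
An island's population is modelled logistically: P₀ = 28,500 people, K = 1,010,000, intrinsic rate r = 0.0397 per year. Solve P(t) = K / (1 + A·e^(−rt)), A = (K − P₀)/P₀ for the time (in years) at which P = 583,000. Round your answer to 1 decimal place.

A = (1010000 − 28500)/28500 = 34.4386
583000 = 1010000/(1 + 34.4386·e^(−0.0397t)) → 1 + 34.4386·e^(−0.0397t) = 1.73242
e^(−0.0397t) = 0.021267 → t = ln(47.02038)/0.0397 = 3.85058/0.0397

t ≈ 97.0 years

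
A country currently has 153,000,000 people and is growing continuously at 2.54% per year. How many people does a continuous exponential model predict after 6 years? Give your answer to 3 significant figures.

P(6) = 153000000 · e^(0.0254·6) = 153000000 · e^(0.1524)
= 153000000 · 1.16463 ≈ 178187777.03

≈ 178,000,000 people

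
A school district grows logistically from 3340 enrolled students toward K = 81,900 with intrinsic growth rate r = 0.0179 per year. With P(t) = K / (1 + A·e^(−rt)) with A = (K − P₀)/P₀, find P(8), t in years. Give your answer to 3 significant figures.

A = (81900 − 3340)/3340 = 23.52096
P(8) = 81900 / (1 + 23.52096·e^(−0.0179·8)) = 81900 / (1 + 23.52096·0.866581)
= 81900 / 21.38281 ≈ 3830.18

≈ 3,830 enrolled students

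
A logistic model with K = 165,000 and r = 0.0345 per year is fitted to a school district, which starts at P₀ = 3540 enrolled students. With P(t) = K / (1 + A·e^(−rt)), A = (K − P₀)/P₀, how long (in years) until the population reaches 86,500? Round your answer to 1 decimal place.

A = (165000 − 3540)/3540 = 45.61017
86500 = 165000/(1 + 45.61017·e^(−0.0345t)) → 1 + 45.61017·e^(−0.0345t) = 1.90751
e^(−0.0345t) = 0.019897 → t = ln(50.25834)/0.0345 = 3.91718/0.0345

t ≈ 113.5 years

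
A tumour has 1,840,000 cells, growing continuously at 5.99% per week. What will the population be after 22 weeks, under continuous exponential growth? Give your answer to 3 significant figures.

P(22) = 1840000 · e^(0.0599·22) = 1840000 · e^(1.3178)
= 1840000 · 3.73519 ≈ 6872758.62

≈ 6,870,000 cells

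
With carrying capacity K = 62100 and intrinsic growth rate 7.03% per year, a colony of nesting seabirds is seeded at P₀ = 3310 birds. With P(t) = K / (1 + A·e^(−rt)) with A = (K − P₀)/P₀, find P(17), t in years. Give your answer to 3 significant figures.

A = (62100 − 3310)/3310 = 17.76133
P(17) = 62100 / (1 + 17.76133·e^(−0.0703·17)) = 62100 / (1 + 17.76133·0.302674)
= 62100 / 6.37589 ≈ 9739.82

≈ 9,740 birds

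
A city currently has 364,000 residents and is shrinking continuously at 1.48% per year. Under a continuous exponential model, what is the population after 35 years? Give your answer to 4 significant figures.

P(35) = 364000 · e^(-0.0148·35) = 364000 · e^(-0.518)
= 364000 · 0.59571 ≈ 216838.72

≈ 216,800 residents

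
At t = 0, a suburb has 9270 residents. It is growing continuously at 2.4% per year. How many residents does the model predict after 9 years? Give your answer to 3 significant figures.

≈ 11,500 residents

P(9) = 9270 · e^(0.024·9) = 9270 · e^(0.216)
= 9270 · 1.2411 ≈ 11505.02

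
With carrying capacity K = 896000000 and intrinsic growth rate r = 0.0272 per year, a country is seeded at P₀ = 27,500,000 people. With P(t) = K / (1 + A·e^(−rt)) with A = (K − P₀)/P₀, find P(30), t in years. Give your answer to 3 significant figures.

≈ 59,900,000 people

A = (896000000 − 27500000)/27500000 = 31.58182
P(30) = 896000000 / (1 + 31.58182·e^(−0.0272·30)) = 896000000 / (1 + 31.58182·0.442197)
= 896000000 / 14.96538 ≈ 59871507.23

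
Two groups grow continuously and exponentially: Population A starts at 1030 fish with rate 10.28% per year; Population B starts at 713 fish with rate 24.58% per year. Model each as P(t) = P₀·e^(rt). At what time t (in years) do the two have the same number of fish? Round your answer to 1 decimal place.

1030·e^(0.1028t) = 713·e^(0.2458t)
1030/713 = e^((0.2458 − 0.1028)t) → ln(1.4446) = 0.143·t
t = 0.36783 / 0.143

t ≈ 2.6 years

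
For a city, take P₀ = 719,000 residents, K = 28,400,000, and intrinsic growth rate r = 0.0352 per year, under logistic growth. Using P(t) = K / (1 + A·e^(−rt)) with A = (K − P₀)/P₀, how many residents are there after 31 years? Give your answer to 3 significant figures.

A = (28400000 − 719000)/719000 = 38.4993
P(31) = 28400000 / (1 + 38.4993·e^(−0.0352·31)) = 28400000 / (1 + 38.4993·0.335813)
= 28400000 / 13.92858 ≈ 2038973.46

≈ 2,040,000 residents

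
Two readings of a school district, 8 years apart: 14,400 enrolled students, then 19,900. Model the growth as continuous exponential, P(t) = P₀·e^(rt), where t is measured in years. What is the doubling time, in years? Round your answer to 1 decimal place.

r = ln(19900/14400) / 8 = ln(1.38194) / 8 ≈ 0.040436 per year
doubling time = ln 2 / |r| = 0.69315 / 0.040436

doubling time ≈ 17.1 years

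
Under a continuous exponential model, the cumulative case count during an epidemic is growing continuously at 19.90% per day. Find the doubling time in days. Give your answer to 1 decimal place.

doubling time = ln(2) / |r| = 0.69315 / 0.199

doubling time ≈ 3.5 days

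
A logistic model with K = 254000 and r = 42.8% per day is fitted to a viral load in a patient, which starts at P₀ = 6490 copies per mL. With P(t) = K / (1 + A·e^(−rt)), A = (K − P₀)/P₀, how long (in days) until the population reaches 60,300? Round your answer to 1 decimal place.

t ≈ 5.8 days

A = (254000 − 6490)/6490 = 38.13713
60300 = 254000/(1 + 38.13713·e^(−0.428t)) → 1 + 38.13713·e^(−0.428t) = 4.21227
e^(−0.428t) = 0.08423 → t = ln(11.87232)/0.428 = 2.47421/0.428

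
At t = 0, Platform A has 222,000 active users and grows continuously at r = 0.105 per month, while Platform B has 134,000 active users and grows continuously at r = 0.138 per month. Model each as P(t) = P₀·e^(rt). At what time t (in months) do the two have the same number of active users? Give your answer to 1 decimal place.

222000·e^(0.105t) = 134000·e^(0.138t)
222000/134000 = e^((0.138 − 0.105)t) → ln(1.65672) = 0.033·t
t = 0.50484 / 0.033

t ≈ 15.3 months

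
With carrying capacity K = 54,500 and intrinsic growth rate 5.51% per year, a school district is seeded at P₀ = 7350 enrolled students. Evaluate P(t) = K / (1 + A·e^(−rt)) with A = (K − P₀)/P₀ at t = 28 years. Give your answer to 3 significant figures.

≈ 23,000 enrolled students

A = (54500 − 7350)/7350 = 6.41497
P(28) = 54500 / (1 + 6.41497·e^(−0.0551·28)) = 54500 / (1 + 6.41497·0.213782)
= 54500 / 2.3714 ≈ 22982.18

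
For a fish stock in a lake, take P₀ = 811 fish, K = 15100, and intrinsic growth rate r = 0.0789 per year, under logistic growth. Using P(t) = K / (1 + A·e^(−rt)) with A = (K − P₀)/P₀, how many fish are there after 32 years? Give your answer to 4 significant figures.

≈ 6,263 fish

A = (15100 − 811)/811 = 17.61899
P(32) = 15100 / (1 + 17.61899·e^(−0.0789·32)) = 15100 / (1 + 17.61899·0.080074)
= 15100 / 2.41083 ≈ 6263.41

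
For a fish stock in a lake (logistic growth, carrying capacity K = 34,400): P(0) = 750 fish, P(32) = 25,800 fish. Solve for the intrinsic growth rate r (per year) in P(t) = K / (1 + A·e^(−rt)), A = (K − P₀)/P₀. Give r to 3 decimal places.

r ≈ 0.153 per year

A = (34400 − 750)/750 = 44.86667
25800 = 34400/(1 + 44.86667·e^(−r·32)) → e^(−32r) = (1.33333 − 1)/44.86667 = 0.007429
r = −ln(0.007429)/32 = 4.90231/32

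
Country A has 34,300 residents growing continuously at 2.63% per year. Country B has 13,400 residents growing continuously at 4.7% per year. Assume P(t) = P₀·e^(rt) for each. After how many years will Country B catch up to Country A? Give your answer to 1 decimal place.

34300·e^(0.0263t) = 13400·e^(0.047t)
34300/13400 = e^((0.047 − 0.0263)t) → ln(2.5597) = 0.0207·t
t = 0.93989 / 0.0207

t ≈ 45.4 years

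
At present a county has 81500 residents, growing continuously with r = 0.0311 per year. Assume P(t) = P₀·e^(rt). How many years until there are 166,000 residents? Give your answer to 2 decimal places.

166000 = 81500 · e^(0.0311·t)
t = ln(166000/81500) / 0.0311 = ln(2.03681) / 0.0311 = 0.71138 / 0.0311

t ≈ 22.87 years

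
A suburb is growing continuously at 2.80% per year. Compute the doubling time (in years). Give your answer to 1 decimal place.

doubling time = ln(2) / |r| = 0.69315 / 0.028

doubling time ≈ 24.8 years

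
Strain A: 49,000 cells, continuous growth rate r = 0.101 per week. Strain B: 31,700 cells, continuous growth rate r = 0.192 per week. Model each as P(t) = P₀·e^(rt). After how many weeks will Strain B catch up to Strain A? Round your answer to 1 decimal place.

49000·e^(0.101t) = 31700·e^(0.192t)
49000/31700 = e^((0.192 − 0.101)t) → ln(1.54574) = 0.091·t
t = 0.4355 / 0.091

t ≈ 4.8 weeks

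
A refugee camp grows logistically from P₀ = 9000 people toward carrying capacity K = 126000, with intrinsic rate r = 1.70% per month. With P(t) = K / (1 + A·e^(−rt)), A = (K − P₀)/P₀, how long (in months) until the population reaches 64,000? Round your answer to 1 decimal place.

t ≈ 152.7 months

A = (126000 − 9000)/9000 = 13
64000 = 126000/(1 + 13·e^(−0.017t)) → 1 + 13·e^(−0.017t) = 1.96875
e^(−0.017t) = 0.074519 → t = ln(13.41935)/0.017 = 2.5967/0.017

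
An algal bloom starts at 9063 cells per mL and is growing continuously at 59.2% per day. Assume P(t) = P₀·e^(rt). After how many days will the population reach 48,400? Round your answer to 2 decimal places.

48400 = 9063 · e^(0.592·t)
t = ln(48400/9063) / 0.592 = ln(5.3404) / 0.592 = 1.6753 / 0.592

t ≈ 2.83 days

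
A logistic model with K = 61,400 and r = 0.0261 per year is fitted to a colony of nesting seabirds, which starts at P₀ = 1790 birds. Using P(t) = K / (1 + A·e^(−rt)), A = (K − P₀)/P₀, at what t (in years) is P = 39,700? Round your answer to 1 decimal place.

A = (61400 − 1790)/1790 = 33.30168
39700 = 61400/(1 + 33.30168·e^(−0.0261t)) → 1 + 33.30168·e^(−0.0261t) = 1.5466
e^(−0.0261t) = 0.016414 → t = ln(60.92519)/0.0261 = 4.10965/0.0261

t ≈ 157.5 years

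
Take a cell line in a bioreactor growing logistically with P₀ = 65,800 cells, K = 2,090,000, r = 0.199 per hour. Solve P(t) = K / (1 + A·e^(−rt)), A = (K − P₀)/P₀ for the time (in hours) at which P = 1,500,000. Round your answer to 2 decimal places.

t ≈ 21.91 hours

A = (2090000 − 65800)/65800 = 30.76292
1500000 = 2090000/(1 + 30.76292·e^(−0.199t)) → 1 + 30.76292·e^(−0.199t) = 1.39333
e^(−0.199t) = 0.012786 → t = ln(78.21081)/0.199 = 4.35941/0.199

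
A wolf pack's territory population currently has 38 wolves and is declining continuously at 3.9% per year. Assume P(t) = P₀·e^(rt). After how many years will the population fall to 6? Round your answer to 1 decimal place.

t ≈ 47.3 years

6 = 38 · e^(-0.039·t)
t = ln(6/38) / -0.039 = ln(0.15789) / -0.039 = -1.84583 / -0.039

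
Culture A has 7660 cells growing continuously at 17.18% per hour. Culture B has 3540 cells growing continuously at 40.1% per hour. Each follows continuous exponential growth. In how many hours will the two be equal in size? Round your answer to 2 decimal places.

t ≈ 3.37 hours

7660·e^(0.1718t) = 3540·e^(0.401t)
7660/3540 = e^((0.401 − 0.1718)t) → ln(2.16384) = 0.2292·t
t = 0.77189 / 0.2292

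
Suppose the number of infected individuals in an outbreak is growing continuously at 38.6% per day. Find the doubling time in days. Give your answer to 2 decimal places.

doubling time ≈ 1.80 days

doubling time = ln(2) / |r| = 0.69315 / 0.386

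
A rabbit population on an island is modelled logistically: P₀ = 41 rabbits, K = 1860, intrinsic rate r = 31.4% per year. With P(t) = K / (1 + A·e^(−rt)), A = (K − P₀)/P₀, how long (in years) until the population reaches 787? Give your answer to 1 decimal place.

t ≈ 11.1 years

A = (1860 − 41)/41 = 44.36585
787 = 1860/(1 + 44.36585·e^(−0.314t)) → 1 + 44.36585·e^(−0.314t) = 2.36341
e^(−0.314t) = 0.030731 → t = ln(32.54047)/0.314 = 3.48248/0.314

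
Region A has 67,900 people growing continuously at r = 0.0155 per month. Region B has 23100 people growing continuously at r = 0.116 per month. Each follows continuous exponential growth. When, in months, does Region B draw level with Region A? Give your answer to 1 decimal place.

t ≈ 10.7 months

67900·e^(0.0155t) = 23100·e^(0.116t)
67900/23100 = e^((0.116 − 0.0155)t) → ln(2.93939) = 0.1005·t
t = 1.0782 / 0.1005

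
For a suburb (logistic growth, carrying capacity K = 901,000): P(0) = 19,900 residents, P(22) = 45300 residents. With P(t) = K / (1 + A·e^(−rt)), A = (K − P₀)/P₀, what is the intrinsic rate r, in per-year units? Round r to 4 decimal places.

r ≈ 0.0387 per year

A = (901000 − 19900)/19900 = 44.27638
45300 = 901000/(1 + 44.27638·e^(−r·22)) → e^(−22r) = (19.88962 − 1)/44.27638 = 0.42663
r = −ln(0.42663)/22 = 0.85184/22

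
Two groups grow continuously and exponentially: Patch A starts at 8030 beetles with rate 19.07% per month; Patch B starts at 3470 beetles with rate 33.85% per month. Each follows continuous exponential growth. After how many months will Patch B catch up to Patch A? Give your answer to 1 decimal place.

8030·e^(0.1907t) = 3470·e^(0.3385t)
8030/3470 = e^((0.3385 − 0.1907)t) → ln(2.31412) = 0.1478·t
t = 0.83903 / 0.1478

t ≈ 5.7 months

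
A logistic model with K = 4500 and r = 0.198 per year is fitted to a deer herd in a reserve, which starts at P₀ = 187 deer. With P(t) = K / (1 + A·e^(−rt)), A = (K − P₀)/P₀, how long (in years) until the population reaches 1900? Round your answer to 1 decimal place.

A = (4500 − 187)/187 = 23.06417
1900 = 4500/(1 + 23.06417·e^(−0.198t)) → 1 + 23.06417·e^(−0.198t) = 2.36842
e^(−0.198t) = 0.059331 → t = ln(16.85459)/0.198 = 2.82462/0.198

t ≈ 14.3 years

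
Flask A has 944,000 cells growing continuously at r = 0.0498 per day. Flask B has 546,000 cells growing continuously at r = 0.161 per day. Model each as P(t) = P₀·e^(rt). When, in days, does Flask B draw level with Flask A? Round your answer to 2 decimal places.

944000·e^(0.0498t) = 546000·e^(0.161t)
944000/546000 = e^((0.161 − 0.0498)t) → ln(1.72894) = 0.1112·t
t = 0.54751 / 0.1112

t ≈ 4.92 days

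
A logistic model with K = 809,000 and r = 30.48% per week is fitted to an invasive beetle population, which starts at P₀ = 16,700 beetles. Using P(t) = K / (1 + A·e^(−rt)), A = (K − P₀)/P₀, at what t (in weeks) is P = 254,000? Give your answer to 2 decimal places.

A = (809000 − 16700)/16700 = 47.44311
254000 = 809000/(1 + 47.44311·e^(−0.3048t)) → 1 + 47.44311·e^(−0.3048t) = 3.18504
e^(−0.3048t) = 0.046056 → t = ln(21.7127)/0.3048 = 3.0779/0.3048

t ≈ 10.10 weeks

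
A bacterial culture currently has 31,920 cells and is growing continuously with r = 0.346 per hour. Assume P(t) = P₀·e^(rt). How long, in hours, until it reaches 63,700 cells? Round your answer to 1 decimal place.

63700 = 31920 · e^(0.346·t)
t = ln(63700/31920) / 0.346 = ln(1.99561) / 0.346 = 0.69095 / 0.346

t ≈ 2.0 hours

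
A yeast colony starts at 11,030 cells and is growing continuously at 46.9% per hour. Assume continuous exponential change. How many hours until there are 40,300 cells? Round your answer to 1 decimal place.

t ≈ 2.8 hours

40300 = 11030 · e^(0.469·t)
t = ln(40300/11030) / 0.469 = ln(3.65367) / 0.469 = 1.29573 / 0.469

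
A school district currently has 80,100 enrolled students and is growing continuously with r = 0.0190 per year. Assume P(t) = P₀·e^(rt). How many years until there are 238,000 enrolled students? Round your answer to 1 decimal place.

238000 = 80100 · e^(0.019·t)
t = ln(238000/80100) / 0.019 = ln(2.97129) / 0.019 = 1.08899 / 0.019

t ≈ 57.3 years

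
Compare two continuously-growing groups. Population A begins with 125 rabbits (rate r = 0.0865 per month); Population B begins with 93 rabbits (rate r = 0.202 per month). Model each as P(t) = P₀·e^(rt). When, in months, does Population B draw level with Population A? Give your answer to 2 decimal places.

t ≈ 2.56 months

125·e^(0.0865t) = 93·e^(0.202t)
125/93 = e^((0.202 − 0.0865)t) → ln(1.34409) = 0.1155·t
t = 0.29571 / 0.1155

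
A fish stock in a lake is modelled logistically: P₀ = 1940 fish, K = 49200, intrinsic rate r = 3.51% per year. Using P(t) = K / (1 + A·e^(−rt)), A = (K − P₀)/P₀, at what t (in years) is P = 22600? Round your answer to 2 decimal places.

A = (49200 − 1940)/1940 = 24.36082
22600 = 49200/(1 + 24.36082·e^(−0.0351t)) → 1 + 24.36082·e^(−0.0351t) = 2.17699
e^(−0.0351t) = 0.048315 → t = ln(20.69754)/0.0351 = 3.03001/0.0351

t ≈ 86.33 years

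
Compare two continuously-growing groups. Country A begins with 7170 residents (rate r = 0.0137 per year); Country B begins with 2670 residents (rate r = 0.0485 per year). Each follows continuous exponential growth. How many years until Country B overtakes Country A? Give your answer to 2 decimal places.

t ≈ 28.39 years

7170·e^(0.0137t) = 2670·e^(0.0485t)
7170/2670 = e^((0.0485 − 0.0137)t) → ln(2.68539) = 0.0348·t
t = 0.98783 / 0.0348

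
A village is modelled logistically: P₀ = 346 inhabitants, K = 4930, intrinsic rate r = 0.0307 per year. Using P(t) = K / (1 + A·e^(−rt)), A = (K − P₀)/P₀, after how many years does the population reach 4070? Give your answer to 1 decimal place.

t ≈ 134.8 years

A = (4930 − 346)/346 = 13.24855
4070 = 4930/(1 + 13.24855·e^(−0.0307t)) → 1 + 13.24855·e^(−0.0307t) = 1.2113
e^(−0.0307t) = 0.015949 → t = ln(62.69956)/0.0307 = 4.13835/0.0307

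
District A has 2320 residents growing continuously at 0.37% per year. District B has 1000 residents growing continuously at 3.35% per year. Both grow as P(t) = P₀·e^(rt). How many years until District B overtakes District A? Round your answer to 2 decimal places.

t ≈ 28.24 years

2320·e^(0.0037t) = 1000·e^(0.0335t)
2320/1000 = e^((0.0335 − 0.0037)t) → ln(2.32) = 0.0298·t
t = 0.84157 / 0.0298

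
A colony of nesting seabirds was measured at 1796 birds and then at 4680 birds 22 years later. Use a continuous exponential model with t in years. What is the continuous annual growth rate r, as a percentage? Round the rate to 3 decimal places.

4680 = 1796 · e^(r·22)
e^(22r) = 4680/1796 = 2.60579
r = ln(2.60579) / 22 = 0.95774 / 22

r ≈ 4.353% per year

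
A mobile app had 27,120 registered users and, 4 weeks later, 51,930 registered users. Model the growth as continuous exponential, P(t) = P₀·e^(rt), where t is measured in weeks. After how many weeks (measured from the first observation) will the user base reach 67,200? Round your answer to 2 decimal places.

t ≈ 5.59 weeks

r = ln(51930/27120) / 4 ≈ 0.162406 per week
t = ln(67200/27120) / r = 0.9074 / 0.162406 ≈ 5.587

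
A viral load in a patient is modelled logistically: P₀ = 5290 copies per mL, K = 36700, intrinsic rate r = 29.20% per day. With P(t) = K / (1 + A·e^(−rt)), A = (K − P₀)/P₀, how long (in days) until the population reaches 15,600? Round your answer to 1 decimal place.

A = (36700 − 5290)/5290 = 5.93762
15600 = 36700/(1 + 5.93762·e^(−0.292t)) → 1 + 5.93762·e^(−0.292t) = 2.35256
e^(−0.292t) = 0.227796 → t = ln(4.3899)/0.292 = 1.47931/0.292

t ≈ 5.1 days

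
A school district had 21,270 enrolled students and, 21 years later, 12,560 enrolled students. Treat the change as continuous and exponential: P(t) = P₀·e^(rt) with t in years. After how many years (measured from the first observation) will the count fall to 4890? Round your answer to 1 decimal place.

t ≈ 58.6 years

r = ln(12560/21270) / 21 ≈ -0.025085 per year
t = ln(4890/21270) / r = -1.47011 / -0.025085 ≈ 58.605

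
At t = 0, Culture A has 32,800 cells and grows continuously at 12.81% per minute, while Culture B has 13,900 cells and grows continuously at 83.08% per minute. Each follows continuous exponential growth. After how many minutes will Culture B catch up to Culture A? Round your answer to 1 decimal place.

t ≈ 1.2 minutes

32800·e^(0.1281t) = 13900·e^(0.8308t)
32800/13900 = e^((0.8308 − 0.1281)t) → ln(2.35971) = 0.7027·t
t = 0.85854 / 0.7027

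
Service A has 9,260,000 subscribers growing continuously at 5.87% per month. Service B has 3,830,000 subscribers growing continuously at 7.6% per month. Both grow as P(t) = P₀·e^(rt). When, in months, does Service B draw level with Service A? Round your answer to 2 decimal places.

9260000·e^(0.0587t) = 3830000·e^(0.076t)
9260000/3830000 = e^((0.076 − 0.0587)t) → ln(2.41775) = 0.0173·t
t = 0.88284 / 0.0173

t ≈ 51.03 months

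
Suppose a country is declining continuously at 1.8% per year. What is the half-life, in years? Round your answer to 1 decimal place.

half-life ≈ 38.5 years

half-life = ln(2) / |r| = 0.69315 / 0.018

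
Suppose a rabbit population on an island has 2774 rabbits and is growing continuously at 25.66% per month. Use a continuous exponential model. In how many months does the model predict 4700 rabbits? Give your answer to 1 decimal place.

4700 = 2774 · e^(0.2566·t)
t = ln(4700/2774) / 0.2566 = ln(1.6943) / 0.2566 = 0.52727 / 0.2566

t ≈ 2.1 months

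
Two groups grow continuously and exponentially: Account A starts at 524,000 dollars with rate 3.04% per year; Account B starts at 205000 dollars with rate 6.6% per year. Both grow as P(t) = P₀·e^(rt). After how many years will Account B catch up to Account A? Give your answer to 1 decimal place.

524000·e^(0.0304t) = 205000·e^(0.066t)
524000/205000 = e^((0.066 − 0.0304)t) → ln(2.5561) = 0.0356·t
t = 0.93848 / 0.0356

t ≈ 26.4 years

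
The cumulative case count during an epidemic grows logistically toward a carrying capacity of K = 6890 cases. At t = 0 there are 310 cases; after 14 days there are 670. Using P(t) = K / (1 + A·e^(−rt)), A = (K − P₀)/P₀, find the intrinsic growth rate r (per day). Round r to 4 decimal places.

A = (6890 − 310)/310 = 21.22581
670 = 6890/(1 + 21.22581·e^(−r·14)) → e^(−14r) = (10.28358 − 1)/21.22581 = 0.437372
r = −ln(0.437372)/14 = 0.82697/14

r ≈ 0.0591 per day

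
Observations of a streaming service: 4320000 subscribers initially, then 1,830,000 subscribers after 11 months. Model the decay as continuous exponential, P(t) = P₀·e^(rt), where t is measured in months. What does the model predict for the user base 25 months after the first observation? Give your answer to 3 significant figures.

r = ln(1830000/4320000) / 11 ≈ -0.078085 per month
P(25) = 4320000 · e^(-0.078085·25) = 4320000 · 0.14197 ≈ 613313.12

≈ 613,000 subscribers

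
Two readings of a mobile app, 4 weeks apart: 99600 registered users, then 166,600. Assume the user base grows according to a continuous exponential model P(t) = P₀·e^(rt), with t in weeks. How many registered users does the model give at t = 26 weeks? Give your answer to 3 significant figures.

≈ 2,820,000 registered users

r = ln(166600/99600) / 4 ≈ 0.128608 per week
P(26) = 99600 · e^(0.128608·26) = 99600 · 28.32708 ≈ 2821376.99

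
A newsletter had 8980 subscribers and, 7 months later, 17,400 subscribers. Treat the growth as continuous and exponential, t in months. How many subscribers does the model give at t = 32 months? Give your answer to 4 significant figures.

≈ 184,700 subscribers

r = ln(17400/8980) / 7 ≈ 0.094496 per month
P(32) = 8980 · e^(0.094496·32) = 8980 · 20.57063 ≈ 184724.26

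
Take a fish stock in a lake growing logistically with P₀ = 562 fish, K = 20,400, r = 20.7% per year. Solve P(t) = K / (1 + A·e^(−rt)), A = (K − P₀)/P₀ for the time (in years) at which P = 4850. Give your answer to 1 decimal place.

A = (20400 − 562)/562 = 35.29893
4850 = 20400/(1 + 35.29893·e^(−0.207t)) → 1 + 35.29893·e^(−0.207t) = 4.20619
e^(−0.207t) = 0.09083 → t = ln(11.00963)/0.207 = 2.39877/0.207

t ≈ 11.6 years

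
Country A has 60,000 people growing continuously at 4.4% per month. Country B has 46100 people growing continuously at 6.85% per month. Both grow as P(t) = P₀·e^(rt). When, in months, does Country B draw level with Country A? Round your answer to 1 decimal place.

60000·e^(0.044t) = 46100·e^(0.0685t)
60000/46100 = e^((0.0685 − 0.044)t) → ln(1.30152) = 0.0245·t
t = 0.26353 / 0.0245

t ≈ 10.8 months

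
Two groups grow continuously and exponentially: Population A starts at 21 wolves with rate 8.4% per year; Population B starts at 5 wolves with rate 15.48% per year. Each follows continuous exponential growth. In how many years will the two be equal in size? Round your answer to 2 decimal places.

21·e^(0.084t) = 5·e^(0.1548t)
21/5 = e^((0.1548 − 0.084)t) → ln(4.2) = 0.0708·t
t = 1.43508 / 0.0708

t ≈ 20.27 years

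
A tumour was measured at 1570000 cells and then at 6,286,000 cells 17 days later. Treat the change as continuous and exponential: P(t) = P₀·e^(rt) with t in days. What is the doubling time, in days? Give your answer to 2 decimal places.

doubling time ≈ 8.49 days

r = ln(6286000/1570000) / 17 = ln(4.00382) / 17 ≈ 0.081603 per day
doubling time = ln 2 / |r| = 0.69315 / 0.081603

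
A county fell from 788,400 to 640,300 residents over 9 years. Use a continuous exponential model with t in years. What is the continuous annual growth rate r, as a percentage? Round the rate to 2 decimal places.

r ≈ -2.31% per year

640300 = 788400 · e^(r·9)
e^(9r) = 640300/788400 = 0.81215
r = ln(0.81215) / 9 = -0.20807 / 9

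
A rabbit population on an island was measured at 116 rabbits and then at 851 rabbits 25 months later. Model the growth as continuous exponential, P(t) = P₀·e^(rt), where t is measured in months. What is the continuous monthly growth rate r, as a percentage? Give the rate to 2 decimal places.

r ≈ 7.97% per month

851 = 116 · e^(r·25)
e^(25r) = 851/116 = 7.33621
r = ln(7.33621) / 25 = 1.99282 / 25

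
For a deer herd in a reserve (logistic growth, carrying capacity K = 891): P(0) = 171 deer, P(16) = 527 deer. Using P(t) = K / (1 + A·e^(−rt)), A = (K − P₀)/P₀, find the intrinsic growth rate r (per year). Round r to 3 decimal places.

r ≈ 0.113 per year

A = (891 − 171)/171 = 4.21053
527 = 891/(1 + 4.21053·e^(−r·16)) → e^(−16r) = (1.6907 − 1)/4.21053 = 0.164042
r = −ln(0.164042)/16 = 1.80763/16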